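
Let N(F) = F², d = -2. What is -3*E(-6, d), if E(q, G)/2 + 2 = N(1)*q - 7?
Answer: 90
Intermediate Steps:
E(q, G) = -18 + 2*q (E(q, G) = -4 + 2*(1²*q - 7) = -4 + 2*(1*q - 7) = -4 + 2*(q - 7) = -4 + 2*(-7 + q) = -4 + (-14 + 2*q) = -18 + 2*q)
-3*E(-6, d) = -3*(-18 + 2*(-6)) = -3*(-18 - 12) = -3*(-30) = 90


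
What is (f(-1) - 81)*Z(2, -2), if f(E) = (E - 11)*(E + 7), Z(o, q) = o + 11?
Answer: -1989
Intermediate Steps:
Z(o, q) = 11 + o
f(E) = (-11 + E)*(7 + E)
(f(-1) - 81)*Z(2, -2) = ((-77 + (-1)² - 4*(-1)) - 81)*(11 + 2) = ((-77 + 1 + 4) - 81)*13 = (-72 - 81)*13 = -153*13 = -1989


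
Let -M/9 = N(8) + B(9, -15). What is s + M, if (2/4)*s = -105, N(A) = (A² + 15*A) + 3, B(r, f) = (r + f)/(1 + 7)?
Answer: -7545/4 ≈ -1886.3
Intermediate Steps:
B(r, f) = f/8 + r/8 (B(r, f) = (f + r)/8 = (f + r)*(⅛) = f/8 + r/8)
N(A) = 3 + A² + 15*A
s = -210 (s = 2*(-105) = -210)
M = -6705/4 (M = -9*((3 + 8² + 15*8) + ((⅛)*(-15) + (⅛)*9)) = -9*((3 + 64 + 120) + (-15/8 + 9/8)) = -9*(187 - ¾) = -9*745/4 = -6705/4 ≈ -1676.3)
s + M = -210 - 6705/4 = -7545/4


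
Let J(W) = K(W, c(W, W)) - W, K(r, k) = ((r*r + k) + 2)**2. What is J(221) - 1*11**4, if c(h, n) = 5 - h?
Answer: 2364570267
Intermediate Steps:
K(r, k) = (2 + k + r**2)**2 (K(r, k) = ((r**2 + k) + 2)**2 = ((k + r**2) + 2)**2 = (2 + k + r**2)**2)
J(W) = (7 + W**2 - W)**2 - W (J(W) = (2 + (5 - W) + W**2)**2 - W = (7 + W**2 - W)**2 - W)
J(221) - 1*11**4 = ((7 + 221**2 - 1*221)**2 - 1*221) - 1*11**4 = ((7 + 48841 - 221)**2 - 221) - 1*14641 = (48627**2 - 221) - 14641 = (2364585129 - 221) - 14641 = 2364584908 - 14641 = 2364570267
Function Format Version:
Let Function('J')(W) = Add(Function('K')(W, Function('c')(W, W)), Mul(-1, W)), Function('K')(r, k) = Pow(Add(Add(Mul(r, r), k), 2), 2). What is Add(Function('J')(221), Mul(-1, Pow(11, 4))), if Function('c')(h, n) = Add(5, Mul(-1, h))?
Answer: 2364570267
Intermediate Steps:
Function('K')(r, k) = Pow(Add(2, k, Pow(r, 2)), 2) (Function('K')(r, k) = Pow(Add(Add(Pow(r, 2), k), 2), 2) = Pow(Add(Add(k, Pow(r, 2)), 2), 2) = Pow(Add(2, k, Pow(r, 2)), 2))
Function('J')(W) = Add(Pow(Add(7, Pow(W, 2), Mul(-1, W)), 2), Mul(-1, W)) (Function('J')(W) = Add(Pow(Add(2, Add(5, Mul(-1, W)), Pow(W, 2)), 2), Mul(-1, W)) = Add(Pow(Add(7, Pow(W, 2), Mul(-1, W)), 2), Mul(-1, W)))
Add(Function('J')(221), Mul(-1, Pow(11, 4))) = Add(Add(Pow(Add(7, Pow(221, 2), Mul(-1, 221)), 2), Mul(-1, 221)), Mul(-1, Pow(11, 4))) = Add(Add(Pow(Add(7, 48841, -221), 2), -221), Mul(-1, 14641)) = Add(Add(Pow(48627, 2), -221), -14641) = Add(Add(2364585129, -221), -14641) = Add(2364584908, -14641) = 2364570267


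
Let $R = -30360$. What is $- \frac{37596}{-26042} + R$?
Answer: $- \frac{395298762}{13021} \approx -30359.0$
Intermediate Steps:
$- \frac{37596}{-26042} + R = - \frac{37596}{-26042} - 30360 = \left(-37596\right) \left(- \frac{1}{26042}\right) - 30360 = \frac{18798}{13021} - 30360 = - \frac{395298762}{13021}$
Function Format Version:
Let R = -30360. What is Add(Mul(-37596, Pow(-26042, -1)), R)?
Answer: Rational(-395298762, 13021) ≈ -30359.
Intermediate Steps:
Add(Mul(-37596, Pow(-26042, -1)), R) = Add(Mul(-37596, Pow(-26042, -1)), -30360) = Add(Mul(-37596, Rational(-1, 26042)), -30360) = Add(Rational(18798, 13021), -30360) = Rational(-395298762, 13021)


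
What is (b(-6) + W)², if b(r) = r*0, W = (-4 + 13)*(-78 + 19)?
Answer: 281961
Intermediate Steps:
W = -531 (W = 9*(-59) = -531)
b(r) = 0
(b(-6) + W)² = (0 - 531)² = (-531)² = 281961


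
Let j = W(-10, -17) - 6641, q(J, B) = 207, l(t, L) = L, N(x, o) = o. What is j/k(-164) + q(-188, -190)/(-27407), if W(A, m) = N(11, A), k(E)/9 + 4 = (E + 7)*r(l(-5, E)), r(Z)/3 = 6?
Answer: 19667963/77561810 ≈ 0.25358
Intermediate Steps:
r(Z) = 18 (r(Z) = 3*6 = 18)
k(E) = 1098 + 162*E (k(E) = -36 + 9*((E + 7)*18) = -36 + 9*((7 + E)*18) = -36 + 9*(126 + 18*E) = -36 + (1134 + 162*E) = 1098 + 162*E)
W(A, m) = A
j = -6651 (j = -10 - 6641 = -6651)
j/k(-164) + q(-188, -190)/(-27407) = -6651/(1098 + 162*(-164)) + 207/(-27407) = -6651/(1098 - 26568) + 207*(-1/27407) = -6651/(-25470) - 207/27407 = -6651*(-1/25470) - 207/27407 = 739/2830 - 207/27407 = 19667963/77561810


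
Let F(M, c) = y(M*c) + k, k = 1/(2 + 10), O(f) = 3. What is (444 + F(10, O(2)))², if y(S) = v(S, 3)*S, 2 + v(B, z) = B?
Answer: 237437281/144 ≈ 1.6489e+6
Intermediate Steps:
v(B, z) = -2 + B
y(S) = S*(-2 + S) (y(S) = (-2 + S)*S = S*(-2 + S))
k = 1/12 ≈ 0.083333
F(M, c) = 1/12 + M*c*(-2 + M*c) (F(M, c) = (M*c)*(-2 + M*c) + 1/12 = M*c*(-2 + M*c) + 1/12 = 1/12 + M*c*(-2 + M*c))
(444 + F(10, O(2)))² = (444 + (1/12 + 10*3*(-2 + 10*3)))² = (444 + (1/12 + 10*3*(-2 + 30)))² = (444 + (1/12 + 10*3*28))² = (444 + (1/12 + 840))² = (444 + 10081/12)² = (15409/12)² = 237437281/144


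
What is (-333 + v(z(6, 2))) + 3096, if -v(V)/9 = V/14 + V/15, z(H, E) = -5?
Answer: 38769/14 ≈ 2769.2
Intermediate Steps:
v(V) = -87*V/70 (v(V) = -9*(V/14 + V/15) = -87*V/70)
(-333 + v(z(6, 2))) + 3096 = (-333 - 87/70*(-5)) + 3096 = (-333 + 87/14) + 3096 = -4575/14 + 3096 = 38769/14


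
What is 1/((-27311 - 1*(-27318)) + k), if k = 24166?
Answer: 1/24173 ≈ 4.1368e-5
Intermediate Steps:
1/((-27311 - 1*(-27318)) + k) = 1/((-27311 - 1*(-27318)) + 24166) = 1/((-27311 + 27318) + 24166) = 1/(7 + 24166) = 1/24173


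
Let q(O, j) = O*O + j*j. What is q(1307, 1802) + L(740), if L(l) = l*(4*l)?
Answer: 7145853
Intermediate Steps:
L(l) = 4*l**2
q(O, j) = O**2 + j**2
q(1307, 1802) + L(740) = (1307**2 + 1802**2) + 4*740**2 = (1708249 + 3247204) + 4*547600 = 4955453 + 2190400 = 7145853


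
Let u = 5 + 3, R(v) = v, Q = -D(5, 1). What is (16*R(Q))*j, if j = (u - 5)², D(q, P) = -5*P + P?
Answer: 576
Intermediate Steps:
D(q, P) = -4*P
Q = 4 (Q = -(-4) = -1*(-4) = 4)
u = 8
j = 9 (j = (8 - 5)² = 3² = 9)
(16*R(Q))*j = (16*4)*9 = 64*9 = 576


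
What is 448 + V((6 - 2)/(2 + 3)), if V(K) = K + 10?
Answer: 2294/5 ≈ 458.80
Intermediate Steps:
V(K) = 10 + K
448 + V((6 - 2)/(2 + 3)) = 448 + (10 + (6 - 2)/(2 + 3)) = 448 + (10 + 4/5) = 448 + (10 + 4*(⅕)) = 448 + (10 + ⅘) = 448 + 54/5 = 2294/5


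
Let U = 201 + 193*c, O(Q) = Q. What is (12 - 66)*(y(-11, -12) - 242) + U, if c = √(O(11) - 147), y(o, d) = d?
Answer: 13917 + 386*I*√34 ≈ 13917.0 + 2250.7*I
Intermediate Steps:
c = 2*I*√34 (c = √(11 - 147) = √(-136) = 2*I*√34 ≈ 11.662*I)
U = 201 + 386*I*√34 (U = 201 + 193*(2*I*√34) = 201 + 386*I*√34 ≈ 201.0 + 2250.7*I)
(12 - 66)*(y(-11, -12) - 242) + U = (12 - 66)*(-12 - 242) + (201 + 386*I*√34) = -54*(-254) + (201 + 386*I*√34) = 13716 + (201 + 386*I*√34) = 13917 + 386*I*√34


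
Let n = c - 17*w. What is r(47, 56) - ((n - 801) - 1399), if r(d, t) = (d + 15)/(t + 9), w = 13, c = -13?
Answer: 158272/65 ≈ 2435.0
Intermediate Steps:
n = -234 (n = -13 - 17*13 = -13 - 221 = -234)
r(d, t) = (15 + d)/(9 + t)
r(47, 56) - ((n - 801) - 1399) = (15 + 47)/(9 + 56) - ((-234 - 801) - 1399) = 62/65 - (-1035 - 1399) = (1/65)*62 - 1*(-2434) = 62/65 + 2434 = 158272/65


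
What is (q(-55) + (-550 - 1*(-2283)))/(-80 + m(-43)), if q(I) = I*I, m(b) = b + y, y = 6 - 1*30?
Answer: -1586/49 ≈ -32.367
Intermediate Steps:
y = -24 (y = 6 - 30 = -24)
m(b) = -24 + b (m(b) = b - 24 = -24 + b)
q(I) = I²
(q(-55) + (-550 - 1*(-2283)))/(-80 + m(-43)) = ((-55)² + (-550 - 1*(-2283)))/(-80 + (-24 - 43)) = (3025 + (-550 + 2283))/(-80 - 67) = (3025 + 1733)/(-147) = 4758*(-1/147) = -1586/49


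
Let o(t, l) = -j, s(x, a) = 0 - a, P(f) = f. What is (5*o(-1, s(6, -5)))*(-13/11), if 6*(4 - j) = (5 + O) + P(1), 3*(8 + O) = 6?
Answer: 260/11 ≈ 23.636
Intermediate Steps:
O = -6 (O = -8 + (⅓)*6 = -8 + 2 = -6)
j = 4 (j = 4 - ((5 - 6) + 1)/6 = 4 - (-1 + 1)/6 = 4 - ⅙*0 = 4 + 0 = 4)
s(x, a) = -a
o(t, l) = -4 (o(t, l) = -1*4 = -4)
(5*o(-1, s(6, -5)))*(-13/11) = (5*(-4))*(-13/11) = -(-260)/11 = -20*(-13/11) = 260/11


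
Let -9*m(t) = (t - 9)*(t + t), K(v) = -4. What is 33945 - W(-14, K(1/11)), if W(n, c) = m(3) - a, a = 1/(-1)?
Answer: 33940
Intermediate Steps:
m(t) = -2*t*(-9 + t)/9 (m(t) = -(t - 9)*(t + t)/9 = -(-9 + t)*2*t/9 = -2*t*(-9 + t)/9)
a = -1
W(n, c) = 5 (W(n, c) = (2/9)*3*(9 - 1*3) - 1*(-1) = (2/9)*3*(9 - 3) + 1 = (2/9)*3*6 + 1 = 4 + 1 = 5)
33945 - W(-14, K(1/11)) = 33945 - 1*5 = 33945 - 5 = 33940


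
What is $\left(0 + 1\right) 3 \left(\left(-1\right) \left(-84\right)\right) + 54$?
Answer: $306$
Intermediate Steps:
$\left(0 + 1\right) 3 \left(\left(-1\right) \left(-84\right)\right) + 54 = 1 \cdot 3 \cdot 84 + 54 = 3 \cdot 84 + 54 = 252 + 54 = 306$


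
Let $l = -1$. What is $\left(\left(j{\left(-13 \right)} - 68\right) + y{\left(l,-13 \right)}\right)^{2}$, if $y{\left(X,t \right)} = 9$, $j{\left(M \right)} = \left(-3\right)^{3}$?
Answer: $7396$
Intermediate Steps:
$j{\left(M \right)} = -27$
$\left(\left(j{\left(-13 \right)} - 68\right) + y{\left(l,-13 \right)}\right)^{2} = \left(\left(-27 - 68\right) + 9\right)^{2} = \left(-95 + 9\right)^{2} = \left(-86\right)^{2} = 7396$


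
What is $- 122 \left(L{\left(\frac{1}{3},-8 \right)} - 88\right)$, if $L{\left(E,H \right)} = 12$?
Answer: $9272$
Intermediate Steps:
$- 122 \left(L{\left(\frac{1}{3},-8 \right)} - 88\right) = - 122 \left(12 - 88\right) = \left(-122\right) \left(-76\right) = 9272$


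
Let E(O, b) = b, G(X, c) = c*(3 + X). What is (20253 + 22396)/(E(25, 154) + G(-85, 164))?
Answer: -42649/13294 ≈ -3.2081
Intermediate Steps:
(20253 + 22396)/(E(25, 154) + G(-85, 164)) = (20253 + 22396)/(154 + 164*(3 - 85)) = 42649/(154 + 164*(-82)) = 42649/(154 - 13448) = 42649/(-13294) = 42649*(-1/13294) = -42649/13294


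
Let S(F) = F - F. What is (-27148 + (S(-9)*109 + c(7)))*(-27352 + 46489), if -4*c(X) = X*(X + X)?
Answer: -1040000265/2 ≈ -5.2000e+8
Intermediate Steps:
S(F) = 0
c(X) = -X²/2 (c(X) = -X*(X + X)/4 = -X*2*X/4 = -X²/2)
(-27148 + (S(-9)*109 + c(7)))*(-27352 + 46489) = (-27148 + (0*109 - ½*7²))*(-27352 + 46489) = (-27148 + (0 - ½*49))*19137 = (-27148 + (0 - 49/2))*19137 = (-27148 - 49/2)*19137 = -54345/2*19137 = -1040000265/2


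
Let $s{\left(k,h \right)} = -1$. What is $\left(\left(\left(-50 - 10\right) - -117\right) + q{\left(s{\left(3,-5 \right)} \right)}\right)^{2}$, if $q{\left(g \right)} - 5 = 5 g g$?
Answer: $4489$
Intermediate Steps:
$q{\left(g \right)} = 5 + 5 g^{2}$ ($q{\left(g \right)} = 5 + 5 g g = 5 + 5 g^{2}$)
$\left(\left(\left(-50 - 10\right) - -117\right) + q{\left(s{\left(3,-5 \right)} \right)}\right)^{2} = \left(\left(\left(-50 - 10\right) - -117\right) + \left(5 + 5 \left(-1\right)^{2}\right)\right)^{2} = \left(\left(-60 + 117\right) + \left(5 + 5 \cdot 1\right)\right)^{2} = \left(57 + \left(5 + 5\right)\right)^{2} = \left(57 + 10\right)^{2} = 67^{2} = 4489$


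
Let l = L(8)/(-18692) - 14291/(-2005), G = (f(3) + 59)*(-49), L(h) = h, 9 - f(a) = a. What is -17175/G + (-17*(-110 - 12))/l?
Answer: 12607605993725/42537479621 ≈ 296.39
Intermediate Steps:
f(a) = 9 - a
G = -3185 (G = ((9 - 1*3) + 59)*(-49) = ((9 - 3) + 59)*(-49) = (6 + 59)*(-49) = 65*(-49) = -3185)
l = 66777833/9369365 (l = 8/(-18692) - 14291/(-2005) = 8*(-1/18692) - 14291*(-1/2005) = -2/4673 + 14291/2005 = 66777833/9369365 ≈ 7.1273)
-17175/G + (-17*(-110 - 12))/l = -17175/(-3185) + (-17*(-110 - 12))/(66777833/9369365) = -17175*(-1/3185) - 17*(-122)*(9369365/66777833) = 3435/637 + 2074*(9369365/66777833) = 3435/637 + 19432063010/66777833 = 12607605993725/42537479621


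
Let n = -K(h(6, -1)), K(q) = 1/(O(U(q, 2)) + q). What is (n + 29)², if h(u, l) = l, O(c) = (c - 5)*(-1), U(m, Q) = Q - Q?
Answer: 13225/16 ≈ 826.56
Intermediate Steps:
U(m, Q) = 0
O(c) = 5 - c (O(c) = (-5 + c)*(-1) = 5 - c)
K(q) = 1/(5 + q) (K(q) = 1/((5 - 1*0) + q) = 1/((5 + 0) + q) = 1/(5 + q))
n = -¼ (n = -1/(5 - 1) = -1/4 = -1*¼ = -¼ ≈ -0.25000)
(n + 29)² = (-¼ + 29)² = (115/4)² = 13225/16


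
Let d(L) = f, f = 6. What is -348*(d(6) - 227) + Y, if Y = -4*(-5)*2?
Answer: 76948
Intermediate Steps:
d(L) = 6
Y = 40 (Y = 20*2 = 40)
-348*(d(6) - 227) + Y = -348*(6 - 227) + 40 = -348*(-221) + 40 = 76908 + 40 = 76948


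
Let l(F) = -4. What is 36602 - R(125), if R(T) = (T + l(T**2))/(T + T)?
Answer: 9150379/250 ≈ 36602.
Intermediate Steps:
R(T) = (-4 + T)/(2*T) (R(T) = (T - 4)/(T + T) = (-4 + T)/((2*T)) = (-4 + T)*(1/(2*T)) = (-4 + T)/(2*T))
36602 - R(125) = 36602 - (-4 + 125)/(2*125) = 36602 - 121/(2*125) = 36602 - 1*121/250 = 36602 - 121/250 = 9150379/250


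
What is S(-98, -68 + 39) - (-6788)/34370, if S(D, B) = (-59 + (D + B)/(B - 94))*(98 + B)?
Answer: -2818028996/704585 ≈ -3999.6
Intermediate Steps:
S(D, B) = (-59 + (B + D)/(-94 + B))*(98 + B)
S(-98, -68 + 39) - (-6788)/34370 = (543508 - 138*(-68 + 39) - 58*(-68 + 39)² + 98*(-98) + (-68 + 39)*(-98))/(-94 + (-68 + 39)) - (-6788)/34370 = (543508 - 138*(-29) - 58*(-29)² - 9604 - 29*(-98))/(-94 - 29) - (-6788)/34370 = (543508 + 4002 - 58*841 - 9604 + 2842)/(-123) - 1*(-3394/17185) = -(543508 + 4002 - 48778 - 9604 + 2842)/123 + 3394/17185 = -1/123*491970 + 3394/17185 = -163990/41 + 3394/17185 = -2818028996/704585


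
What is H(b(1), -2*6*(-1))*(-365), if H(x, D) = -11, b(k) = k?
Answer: 4015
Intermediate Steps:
H(b(1), -2*6*(-1))*(-365) = -11*(-365) = 4015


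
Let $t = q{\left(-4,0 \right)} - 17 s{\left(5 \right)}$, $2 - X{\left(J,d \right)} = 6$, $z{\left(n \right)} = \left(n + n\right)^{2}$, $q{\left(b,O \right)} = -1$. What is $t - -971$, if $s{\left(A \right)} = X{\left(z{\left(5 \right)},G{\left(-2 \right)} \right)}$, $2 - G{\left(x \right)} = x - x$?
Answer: $1038$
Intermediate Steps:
$z{\left(n \right)} = 4 n^{2}$ ($z{\left(n \right)} = \left(2 n\right)^{2} = 4 n^{2}$)
$G{\left(x \right)} = 2$ ($G{\left(x \right)} = 2 - \left(x - x\right) = 2 - 0 = 2 + 0 = 2$)
$X{\left(J,d \right)} = -4$ ($X{\left(J,d \right)} = 2 - 6 = -4$)
$s{\left(A \right)} = -4$
$t = 67$ ($t = -1 - -68 = -1 + 68 = 67$)
$t - -971 = 67 - -971 = 67 + 971 = 1038$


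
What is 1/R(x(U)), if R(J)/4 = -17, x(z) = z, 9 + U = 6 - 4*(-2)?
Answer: -1/68 ≈ -0.014706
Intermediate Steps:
U = 5 (U = -9 + (6 - 4*(-2)) = -9 + (6 + 8) = -9 + 14 = 5)
R(J) = -68 (R(J) = 4*(-17) = -68)
1/R(x(U)) = 1/(-68) = -1/68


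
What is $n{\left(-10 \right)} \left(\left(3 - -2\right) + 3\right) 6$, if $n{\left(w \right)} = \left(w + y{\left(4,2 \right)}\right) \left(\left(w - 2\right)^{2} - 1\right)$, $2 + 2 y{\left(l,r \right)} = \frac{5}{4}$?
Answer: $-71214$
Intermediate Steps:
$y{\left(l,r \right)} = - \frac{3}{8}$ ($y{\left(l,r \right)} = -1 + \frac{5 \cdot \frac{1}{4}}{2} = -1 + \frac{1}{2} \cdot \frac{5}{4} = -1 + \frac{5}{8} = - \frac{3}{8}$)
$n{\left(w \right)} = \left(-1 + \left(-2 + w\right)^{2}\right) \left(- \frac{3}{8} + w\right)$ ($n{\left(w \right)} = \left(w - \frac{3}{8}\right) \left(\left(w - 2\right)^{2} - 1\right) = \left(- \frac{3}{8} + w\right) \left(\left(-2 + w\right)^{2} - 1\right) = \left(- \frac{3}{8} + w\right) \left(-1 + \left(-2 + w\right)^{2}\right) = \left(-1 + \left(-2 + w\right)^{2}\right) \left(- \frac{3}{8} + w\right)$)
$n{\left(-10 \right)} \left(\left(3 - -2\right) + 3\right) 6 = \left(- \frac{9}{8} + \left(-10\right)^{3} - \frac{35 \left(-10\right)^{2}}{8} + \frac{9}{2} \left(-10\right)\right) \left(\left(3 - -2\right) + 3\right) 6 = \left(- \frac{9}{8} - 1000 - \frac{875}{2} - 45\right) \left(\left(3 + 2\right) + 3\right) 6 = \left(- \frac{9}{8} - 1000 - \frac{875}{2} - 45\right) \left(5 + 3\right) 6 = - \frac{11869 \cdot 8 \cdot 6}{8} = \left(- \frac{11869}{8}\right) 48 = -71214$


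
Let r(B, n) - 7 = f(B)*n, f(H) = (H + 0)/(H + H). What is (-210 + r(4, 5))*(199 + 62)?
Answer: -104661/2 ≈ -52331.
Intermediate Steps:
f(H) = ½ (f(H) = H/((2*H)) = H*(1/(2*H)) = ½)
r(B, n) = 7 + n/2
(-210 + r(4, 5))*(199 + 62) = (-210 + (7 + (½)*5))*(199 + 62) = (-210 + (7 + 5/2))*261 = (-210 + 19/2)*261 = -401/2*261 = -104661/2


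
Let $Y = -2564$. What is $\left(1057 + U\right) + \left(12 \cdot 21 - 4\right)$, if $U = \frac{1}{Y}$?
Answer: $\frac{3346019}{2564} \approx 1305.0$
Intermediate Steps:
$U = - \frac{1}{2564}$ ($U = \frac{1}{-2564} = - \frac{1}{2564} \approx -0.00039002$)
$\left(1057 + U\right) + \left(12 \cdot 21 - 4\right) = \left(1057 - \frac{1}{2564}\right) + \left(12 \cdot 21 - 4\right) = \frac{2710147}{2564} + \left(252 - 4\right) = \frac{2710147}{2564} + 248 = \frac{3346019}{2564}$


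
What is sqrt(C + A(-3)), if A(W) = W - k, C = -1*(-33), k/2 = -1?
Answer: 4*sqrt(2) ≈ 5.6569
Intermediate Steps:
k = -2 (k = 2*(-1) = -2)
C = 33
A(W) = 2 + W (A(W) = W - 1*(-2) = W + 2 = 2 + W)
sqrt(C + A(-3)) = sqrt(33 + (2 - 3)) = sqrt(33 - 1) = sqrt(32) = 4*sqrt(2)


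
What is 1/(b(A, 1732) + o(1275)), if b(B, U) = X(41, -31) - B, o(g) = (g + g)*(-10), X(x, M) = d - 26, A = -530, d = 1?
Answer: -1/24995 ≈ -4.0008e-5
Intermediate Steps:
X(x, M) = -25 (X(x, M) = 1 - 26 = -25)
o(g) = -20*g (o(g) = (2*g)*(-10) = -20*g)
b(B, U) = -25 - B
1/(b(A, 1732) + o(1275)) = 1/((-25 - 1*(-530)) - 20*1275) = 1/((-25 + 530) - 25500) = 1/(505 - 25500) = 1/(-24995) = -1/24995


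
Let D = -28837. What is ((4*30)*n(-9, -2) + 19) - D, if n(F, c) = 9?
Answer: 29936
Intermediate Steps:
((4*30)*n(-9, -2) + 19) - D = ((4*30)*9 + 19) - 1*(-28837) = (120*9 + 19) + 28837 = (1080 + 19) + 28837 = 1099 + 28837 = 29936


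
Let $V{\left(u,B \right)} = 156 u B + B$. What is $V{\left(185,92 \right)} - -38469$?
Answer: $2693681$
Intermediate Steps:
$V{\left(u,B \right)} = B + 156 B u$ ($V{\left(u,B \right)} = 156 B u + B = B + 156 B u$)
$V{\left(185,92 \right)} - -38469 = 92 \left(1 + 156 \cdot 185\right) - -38469 = 92 \left(1 + 28860\right) + 38469 = 92 \cdot 28861 + 38469 = 2655212 + 38469 = 2693681$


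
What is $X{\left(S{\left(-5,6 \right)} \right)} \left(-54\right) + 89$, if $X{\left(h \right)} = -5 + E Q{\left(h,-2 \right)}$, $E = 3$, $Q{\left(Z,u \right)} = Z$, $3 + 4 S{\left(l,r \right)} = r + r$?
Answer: $- \frac{11}{2} \approx -5.5$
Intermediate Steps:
$S{\left(l,r \right)} = - \frac{3}{4} + \frac{r}{2}$ ($S{\left(l,r \right)} = - \frac{3}{4} + \frac{r + r}{4} = - \frac{3}{4} + \frac{2 r}{4} = - \frac{3}{4} + \frac{r}{2}$)
$X{\left(h \right)} = -5 + 3 h$
$X{\left(S{\left(-5,6 \right)} \right)} \left(-54\right) + 89 = \left(-5 + 3 \left(- \frac{3}{4} + \frac{1}{2} \cdot 6\right)\right) \left(-54\right) + 89 = \left(-5 + 3 \left(- \frac{3}{4} + 3\right)\right) \left(-54\right) + 89 = \left(-5 + 3 \cdot \frac{9}{4}\right) \left(-54\right) + 89 = \left(-5 + \frac{27}{4}\right) \left(-54\right) + 89 = \frac{7}{4} \left(-54\right) + 89 = - \frac{189}{2} + 89 = - \frac{11}{2}$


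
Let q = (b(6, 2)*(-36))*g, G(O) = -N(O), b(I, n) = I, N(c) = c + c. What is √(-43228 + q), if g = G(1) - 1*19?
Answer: 2*I*√9673 ≈ 196.7*I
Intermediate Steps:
N(c) = 2*c
G(O) = -2*O
g = -21 (g = -2*1 - 1*19 = -2 - 19 = -21)
q = 4536 (q = (6*(-36))*(-21) = -216*(-21) = 4536)
√(-43228 + q) = √(-43228 + 4536) = √(-38692) = 2*I*√9673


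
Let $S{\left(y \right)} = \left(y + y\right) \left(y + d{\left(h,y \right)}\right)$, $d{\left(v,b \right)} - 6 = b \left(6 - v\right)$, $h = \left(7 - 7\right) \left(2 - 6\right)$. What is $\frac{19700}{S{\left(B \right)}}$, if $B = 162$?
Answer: $\frac{985}{18468} \approx 0.053335$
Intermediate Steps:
$h = 0$ ($h = 0 \left(-4\right) = 0$)
$d{\left(v,b \right)} = 6 + b \left(6 - v\right)$
$S{\left(y \right)} = 2 y \left(6 + 7 y\right)$ ($S{\left(y \right)} = \left(y + y\right) \left(y + \left(6 + 6 y - y 0\right)\right) = 2 y \left(y + \left(6 + 6 y + 0\right)\right) = 2 y \left(y + \left(6 + 6 y\right)\right) = 2 y \left(6 + 7 y\right)$)
$\frac{19700}{S{\left(B \right)}} = \frac{19700}{2 \cdot 162 \left(6 + 7 \cdot 162\right)} = \frac{19700}{2 \cdot 162 \left(6 + 1134\right)} = \frac{19700}{2 \cdot 162 \cdot 1140} = \frac{19700}{369360} = 19700 \cdot \frac{1}{369360} = \frac{985}{18468}$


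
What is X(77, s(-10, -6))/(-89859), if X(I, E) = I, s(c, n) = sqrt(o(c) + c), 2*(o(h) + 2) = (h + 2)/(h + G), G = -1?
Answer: -1/1167 ≈ -0.00085690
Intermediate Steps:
o(h) = -2 + (2 + h)/(2*(-1 + h)) (o(h) = -2 + ((h + 2)/(h - 1))/2 = -2 + ((2 + h)/(-1 + h))/2 = -2 + (2 + h)/(2*(-1 + h)))
s(c, n) = sqrt(c + 3*(2 - c)/(2*(-1 + c))) (s(c, n) = sqrt(3*(2 - c)/(2*(-1 + c)) + c) = sqrt(c + 3*(2 - c)/(2*(-1 + c))))
X(77, s(-10, -6))/(-89859) = 77/(-89859) = 77*(-1/89859) = -1/1167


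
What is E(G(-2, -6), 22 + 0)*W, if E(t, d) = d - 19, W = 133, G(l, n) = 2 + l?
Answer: 399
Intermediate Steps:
E(t, d) = -19 + d
E(G(-2, -6), 22 + 0)*W = (-19 + (22 + 0))*133 = (-19 + 22)*133 = 3*133 = 399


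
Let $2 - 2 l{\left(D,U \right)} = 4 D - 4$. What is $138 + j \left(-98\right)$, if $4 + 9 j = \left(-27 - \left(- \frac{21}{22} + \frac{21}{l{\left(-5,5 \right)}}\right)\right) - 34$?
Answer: $\frac{1097777}{1287} \approx 852.97$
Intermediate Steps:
$l{\left(D,U \right)} = 3 - 2 D$ ($l{\left(D,U \right)} = 1 - \frac{4 D - 4}{2} = 1 - \frac{-4 + 4 D}{2} = 1 - \left(-2 + 2 D\right) = 3 - 2 D$)
$j = - \frac{18779}{2574}$ ($j = - \frac{4}{9} + \frac{\left(-27 - \left(- \frac{21}{22} + \frac{21}{3 - -10}\right)\right) - 34}{9} = - \frac{4}{9} + \frac{\left(-27 - \left(- \frac{21}{22} + \frac{21}{3 + 10}\right)\right) - 34}{9} = - \frac{4}{9} + \frac{\left(-27 + \left(- \frac{21}{13} + \frac{21}{22}\right)\right) - 34}{9} = - \frac{4}{9} + \frac{\left(-27 - \frac{189}{286}\right) - 34}{9} = - \frac{4}{9} + \frac{- \frac{7911}{286} - 34}{9} = - \frac{4}{9} + \frac{1}{9} \left(- \frac{17635}{286}\right) = - \frac{4}{9} - \frac{17635}{2574} = - \frac{18779}{2574} \approx -7.2956$)
$138 + j \left(-98\right) = 138 - - \frac{920171}{1287} = 138 + \frac{920171}{1287} = \frac{1097777}{1287}$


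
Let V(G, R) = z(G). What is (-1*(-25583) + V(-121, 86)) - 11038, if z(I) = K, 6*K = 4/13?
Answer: 567257/39 ≈ 14545.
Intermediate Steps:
K = 2/39 (K = (4/13)/6 = (4*(1/13))/6 = (⅙)*(4/13) = 2/39 ≈ 0.051282)
z(I) = 2/39
V(G, R) = 2/39
(-1*(-25583) + V(-121, 86)) - 11038 = (-1*(-25583) + 2/39) - 11038 = (25583 + 2/39) - 11038 = 997739/39 - 11038 = 567257/39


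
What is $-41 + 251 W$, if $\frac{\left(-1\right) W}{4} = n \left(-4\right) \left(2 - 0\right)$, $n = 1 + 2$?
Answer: $24055$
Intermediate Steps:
$n = 3$
$W = 96$ ($W = - 4 \cdot 3 \left(-4\right) \left(2 - 0\right) = - 4 \left(- 12 \left(2 + 0\right)\right) = - 4 \left(\left(-12\right) 2\right) = \left(-4\right) \left(-24\right) = 96$)
$-41 + 251 W = -41 + 251 \cdot 96 = -41 + 24096 = 24055$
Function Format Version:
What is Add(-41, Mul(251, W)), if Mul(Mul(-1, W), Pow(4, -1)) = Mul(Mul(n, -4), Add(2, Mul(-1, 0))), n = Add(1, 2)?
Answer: 24055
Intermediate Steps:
n = 3
W = 96 (W = Mul(-4, Mul(Mul(3, -4), Add(2, Mul(-1, 0)))) = Mul(-4, Mul(-12, Add(2, 0))) = Mul(-4, Mul(-12, 2)) = Mul(-4, -24) = 96)
Add(-41, Mul(251, W)) = Add(-41, Mul(251, 96)) = Add(-41, 24096) = 24055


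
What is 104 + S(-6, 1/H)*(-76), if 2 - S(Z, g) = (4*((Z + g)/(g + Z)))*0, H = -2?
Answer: -48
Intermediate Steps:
S(Z, g) = 2 (S(Z, g) = 2 - 4*((Z + g)/(g + Z))*0 = 2 - 4*((Z + g)/(Z + g))*0 = 2 - 4*1*0 = 2 - 4*0 = 2 - 1*0 = 2 + 0 = 2)
104 + S(-6, 1/H)*(-76) = 104 + 2*(-76) = 104 - 152 = -48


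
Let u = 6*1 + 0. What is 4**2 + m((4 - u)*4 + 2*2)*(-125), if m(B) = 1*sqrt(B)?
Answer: 16 - 250*I ≈ 16.0 - 250.0*I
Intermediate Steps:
u = 6 (u = 6 + 0 = 6)
m(B) = sqrt(B)
4**2 + m((4 - u)*4 + 2*2)*(-125) = 4**2 + sqrt((4 - 1*6)*4 + 2*2)*(-125) = 16 + sqrt((4 - 6)*4 + 4)*(-125) = 16 + sqrt(-2*4 + 4)*(-125) = 16 + sqrt(-8 + 4)*(-125) = 16 + sqrt(-4)*(-125) = 16 + (2*I)*(-125) = 16 - 250*I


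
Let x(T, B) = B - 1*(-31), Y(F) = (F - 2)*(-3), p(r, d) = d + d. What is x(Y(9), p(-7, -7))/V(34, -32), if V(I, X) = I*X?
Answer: -1/64 ≈ -0.015625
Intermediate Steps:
p(r, d) = 2*d
Y(F) = 6 - 3*F (Y(F) = (-2 + F)*(-3) = 6 - 3*F)
x(T, B) = 31 + B (x(T, B) = B + 31 = 31 + B)
x(Y(9), p(-7, -7))/V(34, -32) = (31 + 2*(-7))/((34*(-32))) = (31 - 14)/(-1088) = 17*(-1/1088) = -1/64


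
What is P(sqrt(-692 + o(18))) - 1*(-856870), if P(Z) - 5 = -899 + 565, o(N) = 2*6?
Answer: 856541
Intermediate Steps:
o(N) = 12
P(Z) = -329 (P(Z) = 5 + (-899 + 565) = 5 - 334 = -329)
P(sqrt(-692 + o(18))) - 1*(-856870) = -329 - 1*(-856870) = -329 + 856870 = 856541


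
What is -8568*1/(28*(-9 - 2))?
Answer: 306/11 ≈ 27.818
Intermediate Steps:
-8568*1/(28*(-9 - 2)) = -8568/((-11*28)) = -8568/(-308) = -8568*(-1/308) = 306/11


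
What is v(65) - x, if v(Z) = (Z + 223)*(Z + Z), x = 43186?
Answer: -5746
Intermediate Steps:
v(Z) = 2*Z*(223 + Z) (v(Z) = (223 + Z)*(2*Z) = 2*Z*(223 + Z))
v(65) - x = 2*65*(223 + 65) - 1*43186 = 2*65*288 - 43186 = 37440 - 43186 = -5746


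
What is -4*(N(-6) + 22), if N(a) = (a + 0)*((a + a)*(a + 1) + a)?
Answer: 1208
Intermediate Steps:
N(a) = a*(a + 2*a*(1 + a)) (N(a) = a*((2*a)*(1 + a) + a) = a*(2*a*(1 + a) + a) = a*(a + 2*a*(1 + a)))
-4*(N(-6) + 22) = -4*((-6)**2*(3 + 2*(-6)) + 22) = -4*(36*(3 - 12) + 22) = -4*(36*(-9) + 22) = -4*(-324 + 22) = -4*(-302) = 1208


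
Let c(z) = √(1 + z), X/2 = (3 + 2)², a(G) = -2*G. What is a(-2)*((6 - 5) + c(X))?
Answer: 4 + 4*√51 ≈ 32.566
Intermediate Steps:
X = 50 (X = 2*(3 + 2)² = 2*5² = 2*25 = 50)
a(-2)*((6 - 5) + c(X)) = (-2*(-2))*((6 - 5) + √(1 + 50)) = 4*(1 + √51) = 4 + 4*√51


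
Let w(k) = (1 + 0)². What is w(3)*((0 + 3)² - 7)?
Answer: 2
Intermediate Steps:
w(k) = 1 (w(k) = 1² = 1)
w(3)*((0 + 3)² - 7) = 1*((0 + 3)² - 7) = 1*(3² - 7) = 1*(9 - 7) = 1*2 = 2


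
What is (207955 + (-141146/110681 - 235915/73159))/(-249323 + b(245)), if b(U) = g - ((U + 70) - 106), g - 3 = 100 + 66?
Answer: -1683839929616116/2019169832465277 ≈ -0.83393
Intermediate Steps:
g = 169 (g = 3 + (100 + 66) = 3 + 166 = 169)
b(U) = 205 - U (b(U) = 169 - ((U + 70) - 106) = 169 - ((70 + U) - 106) = 169 - (-36 + U) = 169 + (36 - U) = 205 - U)
(207955 + (-141146/110681 - 235915/73159))/(-249323 + b(245)) = (207955 + (-141146/110681 - 235915/73159))/(-249323 + (205 - 1*245)) = (207955 + (-141146*1/110681 - 235915*1/73159))/(-249323 + (205 - 245)) = (207955 + (-141146/110681 - 235915/73159))/(-249323 - 40) = (207955 - 36437408329/8097311279)/(-249363) = (1683839929616116/8097311279)*(-1/249363) = -1683839929616116/2019169832465277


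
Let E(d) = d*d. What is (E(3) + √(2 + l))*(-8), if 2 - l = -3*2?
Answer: -72 - 8*√10 ≈ -97.298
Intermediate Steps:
l = 8 (l = 2 - (-3)*2 = 2 - 1*(-6) = 2 + 6 = 8)
E(d) = d²
(E(3) + √(2 + l))*(-8) = (3² + √(2 + 8))*(-8) = (9 + √10)*(-8) = -72 - 8*√10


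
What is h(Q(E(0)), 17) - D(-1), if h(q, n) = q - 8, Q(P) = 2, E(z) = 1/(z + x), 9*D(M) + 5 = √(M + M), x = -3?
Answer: -49/9 - I*√2/9 ≈ -5.4444 - 0.15713*I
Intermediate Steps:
D(M) = -5/9 + √2*√M/9 (D(M) = -5/9 + √(M + M)/9 = -5/9 + √(2*M)/9 = -5/9 + (√2*√M)/9 = -5/9 + √2*√M/9)
E(z) = 1/(-3 + z) (E(z) = 1/(z - 3) = 1/(-3 + z))
h(q, n) = -8 + q
h(Q(E(0)), 17) - D(-1) = (-8 + 2) - (-5/9 + √2*√(-1)/9) = -6 - (-5/9 + √2*I/9) = -6 - (-5/9 + I*√2/9) = -6 + (5/9 - I*√2/9) = -49/9 - I*√2/9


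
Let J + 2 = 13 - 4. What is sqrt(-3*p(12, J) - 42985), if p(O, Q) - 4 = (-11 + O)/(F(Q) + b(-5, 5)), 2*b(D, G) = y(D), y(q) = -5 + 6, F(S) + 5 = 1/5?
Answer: I*sqrt(79500163)/43 ≈ 207.36*I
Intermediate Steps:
F(S) = -24/5 (F(S) = -5 + 1/5 = -24/5)
J = 7 (J = -2 + (13 - 4) = -2 + 9 = 7)
y(q) = 1
b(D, G) = 1/2 (b(D, G) = (1/2)*1 = 1/2)
p(O, Q) = 282/43 - 10*O/43 (p(O, Q) = 4 + (-11 + O)/(-24/5 + 1/2) = 4 + (-11 + O)/(-43/10) = 4 + (-11 + O)*(-10/43) = 4 + (110/43 - 10*O/43) = 282/43 - 10*O/43)
sqrt(-3*p(12, J) - 42985) = sqrt(-3*(282/43 - 10/43*12) - 42985) = sqrt(-3*(282/43 - 120/43) - 42985) = sqrt(-3*162/43 - 42985) = sqrt(-486/43 - 42985) = sqrt(-1848841/43) = I*sqrt(79500163)/43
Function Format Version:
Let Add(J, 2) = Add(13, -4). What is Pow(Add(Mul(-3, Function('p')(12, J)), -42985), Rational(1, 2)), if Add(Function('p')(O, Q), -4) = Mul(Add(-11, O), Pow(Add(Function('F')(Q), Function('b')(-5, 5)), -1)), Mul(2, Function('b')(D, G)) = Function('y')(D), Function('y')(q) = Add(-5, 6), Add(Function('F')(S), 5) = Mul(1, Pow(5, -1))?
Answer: Mul(Rational(1, 43), I, Pow(79500163, Rational(1, 2))) ≈ Mul(207.36, I)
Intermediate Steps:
Function('F')(S) = Rational(-24, 5) (Function('F')(S) = Add(-5, Mul(1, Pow(5, -1))) = Add(-5, Mul(1, Rational(1, 5))) = Add(-5, Rational(1, 5)) = Rational(-24, 5))
J = 7 (J = Add(-2, Add(13, -4)) = Add(-2, 9) = 7)
Function('y')(q) = 1
Function('b')(D, G) = Rational(1, 2) (Function('b')(D, G) = Mul(Rational(1, 2), 1) = Rational(1, 2))
Function('p')(O, Q) = Add(Rational(282, 43), Mul(Rational(-10, 43), O)) (Function('p')(O, Q) = Add(4, Mul(Add(-11, O), Pow(Add(Rational(-24, 5), Rational(1, 2)), -1))) = Add(4, Mul(Add(-11, O), Pow(Rational(-43, 10), -1))) = Add(4, Mul(Add(-11, O), Rational(-10, 43))) = Add(4, Add(Rational(110, 43), Mul(Rational(-10, 43), O))) = Add(Rational(282, 43), Mul(Rational(-10, 43), O)))
Pow(Add(Mul(-3, Function('p')(12, J)), -42985), Rational(1, 2)) = Pow(Add(Mul(-3, Add(Rational(282, 43), Mul(Rational(-10, 43), 12))), -42985), Rational(1, 2)) = Pow(Add(Mul(-3, Add(Rational(282, 43), Rational(-120, 43))), -42985), Rational(1, 2)) = Pow(Add(Mul(-3, Rational(162, 43)), -42985), Rational(1, 2)) = Pow(Add(Rational(-486, 43), -42985), Rational(1, 2)) = Pow(Rational(-1848841, 43), Rational(1, 2)) = Mul(Rational(1, 43), I, Pow(79500163, Rational(1, 2)))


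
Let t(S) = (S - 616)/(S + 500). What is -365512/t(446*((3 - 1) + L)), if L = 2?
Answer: -52176838/73 ≈ -7.1475e+5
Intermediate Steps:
t(S) = (-616 + S)/(500 + S)
-365512/t(446*((3 - 1) + L)) = -365512*(500 + 446*((3 - 1) + 2))/(-616 + 446*((3 - 1) + 2)) = -365512*(500 + 446*(2 + 2))/(-616 + 446*(2 + 2)) = -365512*(500 + 446*4)/(-616 + 446*4) = -365512*(500 + 1784)/(-616 + 1784) = -365512/(1168/2284) = -365512/((1/2284)*1168) = -365512/292/571 = -365512*571/292 = -52176838/73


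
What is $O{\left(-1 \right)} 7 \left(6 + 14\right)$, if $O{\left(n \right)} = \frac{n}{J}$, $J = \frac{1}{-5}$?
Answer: $700$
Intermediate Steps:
$J = - \frac{1}{5} \approx -0.2$
$O{\left(n \right)} = - 5 n$ ($O{\left(n \right)} = \frac{n}{- \frac{1}{5}} = n \left(-5\right) = - 5 n$)
$O{\left(-1 \right)} 7 \left(6 + 14\right) = \left(-5\right) \left(-1\right) 7 \left(6 + 14\right) = 5 \cdot 7 \cdot 20 = 35 \cdot 20 = 700$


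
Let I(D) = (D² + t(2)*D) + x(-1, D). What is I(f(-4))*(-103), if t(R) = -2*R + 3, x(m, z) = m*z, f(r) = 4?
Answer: -824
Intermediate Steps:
t(R) = 3 - 2*R
I(D) = D² - 2*D (I(D) = (D² + (3 - 2*2)*D) - D = (D² + (3 - 4)*D) - D = (D² - D) - D = D² - 2*D)
I(f(-4))*(-103) = (4*(-2 + 4))*(-103) = (4*2)*(-103) = 8*(-103) = -824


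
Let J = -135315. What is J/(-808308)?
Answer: 15035/89812 ≈ 0.16741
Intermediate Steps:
J/(-808308) = -135315/(-808308) = -135315*(-1/808308) = 15035/89812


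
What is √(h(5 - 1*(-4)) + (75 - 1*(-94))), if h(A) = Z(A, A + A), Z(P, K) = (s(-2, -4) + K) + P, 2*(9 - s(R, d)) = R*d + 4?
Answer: √199 ≈ 14.107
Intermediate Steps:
s(R, d) = 7 - R*d/2 (s(R, d) = 9 - (R*d + 4)/2 = 9 - (4 + R*d)/2 = 9 + (-2 - R*d/2) = 7 - R*d/2)
Z(P, K) = 3 + K + P (Z(P, K) = ((7 - ½*(-2)*(-4)) + K) + P = ((7 - 4) + K) + P = (3 + K) + P = 3 + K + P)
h(A) = 3 + 3*A (h(A) = 3 + (A + A) + A = 3 + 2*A + A = 3 + 3*A)
√(h(5 - 1*(-4)) + (75 - 1*(-94))) = √((3 + 3*(5 - 1*(-4))) + (75 - 1*(-94))) = √((3 + 3*(5 + 4)) + (75 + 94)) = √((3 + 3*9) + 169) = √((3 + 27) + 169) = √(30 + 169) = √199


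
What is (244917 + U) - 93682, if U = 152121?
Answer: 303356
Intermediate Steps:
(244917 + U) - 93682 = (244917 + 152121) - 93682 = 397038 - 93682 = 303356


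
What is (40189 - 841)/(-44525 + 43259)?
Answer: -6558/211 ≈ -31.081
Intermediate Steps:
(40189 - 841)/(-44525 + 43259) = 39348/(-1266) = 39348*(-1/1266) = -6558/211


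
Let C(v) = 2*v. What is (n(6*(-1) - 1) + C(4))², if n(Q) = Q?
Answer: 1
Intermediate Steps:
(n(6*(-1) - 1) + C(4))² = ((6*(-1) - 1) + 2*4)² = ((-6 - 1) + 8)² = (-7 + 8)² = 1² = 1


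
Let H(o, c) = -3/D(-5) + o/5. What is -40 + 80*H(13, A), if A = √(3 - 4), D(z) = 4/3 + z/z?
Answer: 456/7 ≈ 65.143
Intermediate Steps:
D(z) = 7/3 (D(z) = 4*(⅓) + 1 = 4/3 + 1 = 7/3)
A = I (A = √(-1) = I ≈ 1.0*I)
H(o, c) = -9/7 + o/5 (H(o, c) = -3/7/3 + o/5 = -3*3/7 + o*(⅕) = -9/7 + o/5)
-40 + 80*H(13, A) = -40 + 80*(-9/7 + (⅕)*13) = -40 + 80*(-9/7 + 13/5) = -40 + 80*(46/35) = -40 + 736/7 = 456/7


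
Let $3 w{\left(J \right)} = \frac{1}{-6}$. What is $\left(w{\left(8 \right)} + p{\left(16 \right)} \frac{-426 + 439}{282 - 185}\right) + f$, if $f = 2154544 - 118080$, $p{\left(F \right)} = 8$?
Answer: $\frac{3555667919}{1746} \approx 2.0365 \cdot 10^{6}$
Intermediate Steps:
$w{\left(J \right)} = - \frac{1}{18}$ ($w{\left(J \right)} = \frac{1}{3 \left(-6\right)} = \frac{1}{3} \left(- \frac{1}{6}\right) = - \frac{1}{18}$)
$f = 2036464$ ($f = 2154544 - 118080 = 2036464$)
$\left(w{\left(8 \right)} + p{\left(16 \right)} \frac{-426 + 439}{282 - 185}\right) + f = \left(- \frac{1}{18} + 8 \frac{-426 + 439}{282 - 185}\right) + 2036464 = \left(- \frac{1}{18} + 8 \cdot \frac{13}{97}\right) + 2036464 = \left(- \frac{1}{18} + \frac{104}{97}\right) + 2036464 = \frac{1775}{1746} + 2036464 = \frac{3555667919}{1746}$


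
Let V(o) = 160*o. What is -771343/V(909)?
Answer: -771343/145440 ≈ -5.3035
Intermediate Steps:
-771343/V(909) = -771343/(160*909) = -771343/145440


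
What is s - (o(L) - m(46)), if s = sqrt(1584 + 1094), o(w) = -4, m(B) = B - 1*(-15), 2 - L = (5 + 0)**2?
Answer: 65 + sqrt(2678) ≈ 116.75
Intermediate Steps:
L = -23 (L = 2 - (5 + 0)**2 = 2 - 1*5**2 = 2 - 1*25 = 2 - 25 = -23)
m(B) = 15 + B (m(B) = B + 15 = 15 + B)
s = sqrt(2678) ≈ 51.749
s - (o(L) - m(46)) = sqrt(2678) - (-4 - (15 + 46)) = sqrt(2678) - (-4 - 1*61) = sqrt(2678) - (-4 - 61) = sqrt(2678) - 1*(-65) = sqrt(2678) + 65 = 65 + sqrt(2678)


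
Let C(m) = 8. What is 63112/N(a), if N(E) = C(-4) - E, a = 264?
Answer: -7889/32 ≈ -246.53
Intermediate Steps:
N(E) = 8 - E
63112/N(a) = 63112/(8 - 1*264) = 63112/(8 - 264) = 63112/(-256) = 63112*(-1/256) = -7889/32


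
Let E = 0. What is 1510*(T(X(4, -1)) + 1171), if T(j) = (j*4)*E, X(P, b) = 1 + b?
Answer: 1768210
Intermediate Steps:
T(j) = 0 (T(j) = (j*4)*0 = (4*j)*0 = 0)
1510*(T(X(4, -1)) + 1171) = 1510*(0 + 1171) = 1510*1171 = 1768210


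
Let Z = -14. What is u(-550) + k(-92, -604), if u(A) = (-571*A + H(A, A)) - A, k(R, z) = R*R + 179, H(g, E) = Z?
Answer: 323229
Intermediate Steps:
H(g, E) = -14
k(R, z) = 179 + R² (k(R, z) = R² + 179 = 179 + R²)
u(A) = -14 - 572*A (u(A) = (-571*A - 14) - A = (-14 - 571*A) - A = -14 - 572*A)
u(-550) + k(-92, -604) = (-14 - 572*(-550)) + (179 + (-92)²) = (-14 + 314600) + (179 + 8464) = 314586 + 8643 = 323229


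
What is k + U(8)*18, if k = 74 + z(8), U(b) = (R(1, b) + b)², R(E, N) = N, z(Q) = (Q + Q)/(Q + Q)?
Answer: 4683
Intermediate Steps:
z(Q) = 1 (z(Q) = (2*Q)/((2*Q)) = (2*Q)*(1/(2*Q)) = 1)
U(b) = 4*b² (U(b) = (b + b)² = (2*b)² = 4*b²)
k = 75 (k = 74 + 1 = 75)
k + U(8)*18 = 75 + (4*8²)*18 = 75 + (4*64)*18 = 75 + 256*18 = 75 + 4608 = 4683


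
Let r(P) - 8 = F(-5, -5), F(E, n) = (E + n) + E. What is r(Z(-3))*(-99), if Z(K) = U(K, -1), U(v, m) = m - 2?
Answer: 693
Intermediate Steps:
U(v, m) = -2 + m
F(E, n) = n + 2*E
Z(K) = -3 (Z(K) = -2 - 1 = -3)
r(P) = -7 (r(P) = 8 + (-5 + 2*(-5)) = 8 + (-5 - 10) = 8 - 15 = -7)
r(Z(-3))*(-99) = -7*(-99) = 693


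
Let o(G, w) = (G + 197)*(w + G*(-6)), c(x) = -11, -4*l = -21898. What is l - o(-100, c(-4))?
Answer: -103317/2 ≈ -51659.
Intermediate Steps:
l = 10949/2 (l = -¼*(-21898) = 10949/2 ≈ 5474.5)
o(G, w) = (197 + G)*(w - 6*G)
l - o(-100, c(-4)) = 10949/2 - (-1182*(-100) - 6*(-100)² + 197*(-11) - 100*(-11)) = 10949/2 - (118200 - 6*10000 - 2167 + 1100) = 10949/2 - (118200 - 60000 - 2167 + 1100) = 10949/2 - 1*57133 = 10949/2 - 57133 = -103317/2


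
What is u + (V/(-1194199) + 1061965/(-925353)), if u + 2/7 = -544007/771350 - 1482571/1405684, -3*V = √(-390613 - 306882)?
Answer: -1601982231153995707/501668262870875100 + I*√697495/3582597 ≈ -3.1933 + 0.00023312*I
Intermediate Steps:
V = -I*√697495/3 (V = -√(-390613 - 306882)/3 = -I*√697495/3 ≈ -278.39*I)
u = -1109037874519/542137176700 (u = -2/7 + (-544007/771350 - 1482571/1405684) = -2/7 - 954141538319/542137176700 = -1109037874519/542137176700 ≈ -2.0457)
u + (V/(-1194199) + 1061965/(-925353)) = -1109037874519/542137176700 + (-I*√697495/3/(-1194199) + 1061965/(-925353)) = -1109037874519/542137176700 + (-I*√697495/3*(-1/1194199) + 1061965*(-1/925353)) = -1109037874519/542137176700 + (I*√697495/3582597 - 1061965/925353) = -1109037874519/542137176700 + (-1061965/925353 + I*√697495/3582597) = -1601982231153995707/501668262870875100 + I*√697495/3582597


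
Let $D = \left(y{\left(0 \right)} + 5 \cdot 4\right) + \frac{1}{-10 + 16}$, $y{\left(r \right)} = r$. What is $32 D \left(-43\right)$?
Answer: $- \frac{83248}{3} \approx -27749.0$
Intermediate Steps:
$D = \frac{121}{6}$ ($D = \left(0 + 5 \cdot 4\right) + \frac{1}{-10 + 16} = \left(0 + 20\right) + \frac{1}{6} = 20 + \frac{1}{6} = \frac{121}{6} \approx 20.167$)
$32 D \left(-43\right) = 32 \cdot \frac{121}{6} \left(-43\right) = \frac{1936}{3} \left(-43\right) = - \frac{83248}{3}$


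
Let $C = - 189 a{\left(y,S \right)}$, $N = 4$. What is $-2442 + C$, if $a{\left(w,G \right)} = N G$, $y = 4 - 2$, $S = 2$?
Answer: $-3954$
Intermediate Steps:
$y = 2$ ($y = 4 - 2 = 2$)
$a{\left(w,G \right)} = 4 G$
$C = -1512$ ($C = - 189 \cdot 4 \cdot 2 = \left(-189\right) 8 = -1512$)
$-2442 + C = -2442 - 1512 = -3954$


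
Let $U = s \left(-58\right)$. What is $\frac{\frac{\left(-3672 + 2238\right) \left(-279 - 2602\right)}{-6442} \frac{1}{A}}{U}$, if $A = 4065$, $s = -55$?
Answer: $- \frac{688559}{13922611450} \approx -4.9456 \cdot 10^{-5}$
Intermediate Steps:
$U = 3190$ ($U = \left(-55\right) \left(-58\right) = 3190$)
$\frac{\frac{\left(-3672 + 2238\right) \left(-279 - 2602\right)}{-6442} \frac{1}{A}}{U} = \frac{\frac{\left(-3672 + 2238\right) \left(-279 - 2602\right)}{-6442} \cdot \frac{1}{4065}}{3190} = \left(-1434\right) \left(-2881\right) \left(- \frac{1}{6442}\right) \frac{1}{4065} \cdot \frac{1}{3190} = 4131354 \left(- \frac{1}{6442}\right) \frac{1}{4065} \cdot \frac{1}{3190} = \left(- \frac{2065677}{3221}\right) \frac{1}{4065} \cdot \frac{1}{3190} = \left(- \frac{688559}{4364455}\right) \frac{1}{3190} = - \frac{688559}{13922611450}$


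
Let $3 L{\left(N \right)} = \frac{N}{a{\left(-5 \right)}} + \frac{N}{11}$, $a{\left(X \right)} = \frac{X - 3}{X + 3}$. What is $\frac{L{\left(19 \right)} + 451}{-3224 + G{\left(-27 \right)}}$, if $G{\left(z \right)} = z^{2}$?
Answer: $- \frac{19939}{109780} \approx -0.18163$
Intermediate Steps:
$a{\left(X \right)} = \frac{-3 + X}{3 + X}$
$L{\left(N \right)} = \frac{5 N}{44}$ ($L{\left(N \right)} = \frac{\frac{N}{\frac{1}{3 - 5} \left(-3 - 5\right)} + \frac{N}{11}}{3} = \frac{\frac{N}{\frac{1}{-2} \left(-8\right)} + N \frac{1}{11}}{3} = \frac{\frac{N}{\left(- \frac{1}{2}\right) \left(-8\right)} + \frac{N}{11}}{3} = \frac{\frac{N}{4} + \frac{N}{11}}{3} = \frac{\frac{15}{44} N}{3} = \frac{5 N}{44}$)
$\frac{L{\left(19 \right)} + 451}{-3224 + G{\left(-27 \right)}} = \frac{\frac{5}{44} \cdot 19 + 451}{-3224 + \left(-27\right)^{2}} = \frac{\frac{95}{44} + 451}{-3224 + 729} = \frac{19939}{44 \left(-2495\right)} = \frac{19939}{44} \left(- \frac{1}{2495}\right) = - \frac{19939}{109780}$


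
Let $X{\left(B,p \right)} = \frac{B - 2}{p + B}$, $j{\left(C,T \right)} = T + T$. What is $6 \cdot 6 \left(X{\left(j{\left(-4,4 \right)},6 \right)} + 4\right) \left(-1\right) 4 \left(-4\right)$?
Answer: $\frac{17856}{7} \approx 2550.9$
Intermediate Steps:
$j{\left(C,T \right)} = 2 T$
$X{\left(B,p \right)} = \frac{-2 + B}{B + p}$
$6 \cdot 6 \left(X{\left(j{\left(-4,4 \right)},6 \right)} + 4\right) \left(-1\right) 4 \left(-4\right) = 6 \cdot 6 \left(\frac{-2 + 2 \cdot 4}{2 \cdot 4 + 6} + 4\right) \left(-1\right) 4 \left(-4\right) = 6 \cdot 6 \left(\frac{-2 + 8}{8 + 6} + 4\right) \left(\left(-4\right) \left(-4\right)\right) = 6 \cdot 6 \left(\frac{1}{14} \cdot 6 + 4\right) 16 = 6 \cdot 6 \left(\frac{3}{7} + 4\right) 16 = 6 \cdot 6 \cdot \frac{31}{7} \cdot 16 = 6 \cdot \frac{186}{7} \cdot 16 = \frac{1116}{7} \cdot 16 = \frac{17856}{7}$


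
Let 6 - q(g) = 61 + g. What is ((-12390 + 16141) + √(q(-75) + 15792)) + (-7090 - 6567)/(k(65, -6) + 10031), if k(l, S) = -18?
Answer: 37545106/10013 + 2*√3953 ≈ 3875.4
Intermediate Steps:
q(g) = -55 - g (q(g) = 6 - (61 + g) = 6 + (-61 - g) = -55 - g)
((-12390 + 16141) + √(q(-75) + 15792)) + (-7090 - 6567)/(k(65, -6) + 10031) = ((-12390 + 16141) + √((-55 - 1*(-75)) + 15792)) + (-7090 - 6567)/(-18 + 10031) = (3751 + √((-55 + 75) + 15792)) - 13657/10013 = (3751 + √(20 + 15792)) - 13657*1/10013 = (3751 + √15812) - 13657/10013 = (3751 + 2*√3953) - 13657/10013 = 37545106/10013 + 2*√3953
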